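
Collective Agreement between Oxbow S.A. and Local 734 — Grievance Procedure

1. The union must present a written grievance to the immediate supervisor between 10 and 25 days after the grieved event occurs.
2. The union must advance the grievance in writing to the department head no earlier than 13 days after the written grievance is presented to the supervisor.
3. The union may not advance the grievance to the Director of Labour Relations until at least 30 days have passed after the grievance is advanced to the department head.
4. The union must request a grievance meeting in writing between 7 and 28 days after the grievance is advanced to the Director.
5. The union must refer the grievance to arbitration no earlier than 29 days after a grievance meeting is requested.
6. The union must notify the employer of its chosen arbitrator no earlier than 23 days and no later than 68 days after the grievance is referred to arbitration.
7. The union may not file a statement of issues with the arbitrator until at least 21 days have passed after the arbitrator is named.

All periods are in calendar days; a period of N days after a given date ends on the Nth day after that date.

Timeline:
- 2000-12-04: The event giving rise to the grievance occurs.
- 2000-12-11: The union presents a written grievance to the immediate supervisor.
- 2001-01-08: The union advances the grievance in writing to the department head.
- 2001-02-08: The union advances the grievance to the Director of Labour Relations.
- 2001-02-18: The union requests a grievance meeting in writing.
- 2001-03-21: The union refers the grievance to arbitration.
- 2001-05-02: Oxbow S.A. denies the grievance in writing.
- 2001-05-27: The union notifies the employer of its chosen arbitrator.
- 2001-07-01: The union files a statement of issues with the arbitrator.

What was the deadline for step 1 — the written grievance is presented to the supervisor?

Step 1 runs from 2000-12-04, when the grieved event occurs. The window is 10–25 days after 2000-12-04; it closes on 2000-12-29.

2000-12-29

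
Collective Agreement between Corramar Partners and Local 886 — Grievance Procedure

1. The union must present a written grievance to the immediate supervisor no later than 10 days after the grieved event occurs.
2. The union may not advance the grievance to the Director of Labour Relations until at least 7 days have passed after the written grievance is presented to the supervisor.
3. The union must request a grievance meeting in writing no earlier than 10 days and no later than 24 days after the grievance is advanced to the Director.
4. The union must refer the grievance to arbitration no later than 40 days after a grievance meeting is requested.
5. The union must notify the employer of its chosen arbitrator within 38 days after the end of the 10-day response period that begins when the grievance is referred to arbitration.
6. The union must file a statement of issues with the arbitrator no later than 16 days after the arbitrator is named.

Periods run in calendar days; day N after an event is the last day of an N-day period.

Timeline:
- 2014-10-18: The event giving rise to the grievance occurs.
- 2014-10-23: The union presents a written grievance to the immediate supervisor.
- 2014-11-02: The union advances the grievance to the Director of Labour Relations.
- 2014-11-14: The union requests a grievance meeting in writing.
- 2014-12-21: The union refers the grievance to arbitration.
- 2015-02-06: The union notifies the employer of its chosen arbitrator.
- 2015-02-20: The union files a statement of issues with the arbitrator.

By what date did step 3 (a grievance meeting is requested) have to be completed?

2014-11-26

Step 3 runs from 2014-11-02, when the grievance is advanced to the Director. The window is 10–24 days after 2014-11-02; it closes on 2014-11-26.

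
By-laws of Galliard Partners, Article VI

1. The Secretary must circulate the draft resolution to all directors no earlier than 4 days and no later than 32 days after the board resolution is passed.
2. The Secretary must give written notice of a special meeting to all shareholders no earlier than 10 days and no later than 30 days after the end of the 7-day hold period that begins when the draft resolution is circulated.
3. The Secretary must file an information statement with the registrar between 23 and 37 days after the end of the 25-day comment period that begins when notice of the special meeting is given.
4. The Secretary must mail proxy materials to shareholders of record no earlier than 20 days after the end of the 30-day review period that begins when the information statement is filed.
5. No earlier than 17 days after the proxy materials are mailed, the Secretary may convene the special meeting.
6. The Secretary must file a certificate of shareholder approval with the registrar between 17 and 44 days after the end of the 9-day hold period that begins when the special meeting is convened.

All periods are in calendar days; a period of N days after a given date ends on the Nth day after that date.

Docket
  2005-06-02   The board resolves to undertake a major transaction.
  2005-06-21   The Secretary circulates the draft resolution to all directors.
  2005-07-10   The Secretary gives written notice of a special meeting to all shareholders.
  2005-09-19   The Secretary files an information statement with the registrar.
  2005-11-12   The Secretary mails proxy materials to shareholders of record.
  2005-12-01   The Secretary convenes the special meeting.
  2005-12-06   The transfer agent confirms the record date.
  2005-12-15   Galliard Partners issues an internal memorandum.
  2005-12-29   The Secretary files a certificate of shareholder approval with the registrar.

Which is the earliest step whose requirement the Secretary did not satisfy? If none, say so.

Step 3

(1) the permitted window runs from 2005-06-02 + 4 = 2005-06-06 to 2005-06-02 + 32 = 2005-07-04; done 2005-06-21, which is between those dates.
(2) the permitted window runs from 2005-06-28 + 10 = 2005-07-08 to 2005-06-28 + 30 = 2005-07-28; 2005-07-10 falls inside that range.
(3) the permitted window runs from 2005-08-04 + 23 = 2005-08-27 to 2005-08-04 + 37 = 2005-09-10; 2005-09-19 is 9 days past the end of the window.
No need to go further; step 3 was not satisfied.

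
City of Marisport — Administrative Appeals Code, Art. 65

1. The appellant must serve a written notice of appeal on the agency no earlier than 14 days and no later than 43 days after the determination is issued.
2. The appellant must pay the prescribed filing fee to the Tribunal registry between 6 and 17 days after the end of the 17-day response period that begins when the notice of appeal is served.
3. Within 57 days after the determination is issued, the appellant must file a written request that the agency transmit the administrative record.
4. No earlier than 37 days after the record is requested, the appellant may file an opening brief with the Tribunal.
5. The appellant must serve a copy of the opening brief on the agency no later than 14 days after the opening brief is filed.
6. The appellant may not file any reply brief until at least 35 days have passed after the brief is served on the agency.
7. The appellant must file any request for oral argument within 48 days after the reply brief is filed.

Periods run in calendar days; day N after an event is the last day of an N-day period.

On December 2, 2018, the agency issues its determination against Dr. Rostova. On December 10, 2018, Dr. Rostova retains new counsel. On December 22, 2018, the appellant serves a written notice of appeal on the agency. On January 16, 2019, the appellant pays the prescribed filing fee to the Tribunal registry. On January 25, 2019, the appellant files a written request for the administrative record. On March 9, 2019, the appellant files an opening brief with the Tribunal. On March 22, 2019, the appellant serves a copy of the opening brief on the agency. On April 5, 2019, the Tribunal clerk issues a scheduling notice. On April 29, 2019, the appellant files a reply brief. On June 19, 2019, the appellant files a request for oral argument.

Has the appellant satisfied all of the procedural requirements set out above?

No

(1) the permitted window runs from December 2, 2018 + 14 = December 16, 2018 to December 2, 2018 + 43 = January 14, 2019; done December 22, 2018 — within the window.
(2) the permitted window runs from January 8, 2019 + 6 = January 14, 2019 to January 8, 2019 + 17 = January 25, 2019; done January 16, 2019 — within the window.
(3) due by December 2, 2018 + 57 days = January 28, 2019; completed January 25, 2019, before the deadline.
(4) permitted from January 25, 2019 + 37 days = March 3, 2019 onward; done March 9, 2019, after the minimum wait.
(5) due by March 9, 2019 + 14 days = March 23, 2019; March 22, 2019 is within that limit.
(6) permitted from March 22, 2019 + 35 days = April 26, 2019 onward; done April 29, 2019 — permitted.
(7) due by April 29, 2019 + 48 days = June 16, 2019; done June 19, 2019 — 3 days late.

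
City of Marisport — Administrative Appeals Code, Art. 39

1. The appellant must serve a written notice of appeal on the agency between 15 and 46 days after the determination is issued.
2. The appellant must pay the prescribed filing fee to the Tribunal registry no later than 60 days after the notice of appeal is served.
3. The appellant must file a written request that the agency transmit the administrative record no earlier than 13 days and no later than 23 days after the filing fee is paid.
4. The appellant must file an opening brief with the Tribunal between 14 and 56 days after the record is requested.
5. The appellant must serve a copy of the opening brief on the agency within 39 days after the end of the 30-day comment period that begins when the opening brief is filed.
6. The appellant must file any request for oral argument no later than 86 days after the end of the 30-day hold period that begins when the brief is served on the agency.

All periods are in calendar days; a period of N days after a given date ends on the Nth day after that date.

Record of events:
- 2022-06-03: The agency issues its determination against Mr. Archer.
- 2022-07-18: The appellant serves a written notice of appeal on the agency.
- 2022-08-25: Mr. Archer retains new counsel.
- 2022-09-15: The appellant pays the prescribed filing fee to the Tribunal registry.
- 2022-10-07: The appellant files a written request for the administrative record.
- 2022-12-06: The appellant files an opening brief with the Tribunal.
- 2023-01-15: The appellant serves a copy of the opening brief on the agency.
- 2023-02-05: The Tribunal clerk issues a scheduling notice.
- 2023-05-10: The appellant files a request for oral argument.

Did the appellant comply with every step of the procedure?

Step 1 — 15 and 46 days from 2022-06-03 (when the determination is issued) are 2022-06-18 and 2022-07-19 respectively; 2022-07-18 falls inside that range.
Step 2 — counting 60 days from 2022-07-18 (when the notice of appeal is served) gives a deadline of 2022-09-16; done 2022-09-15 — timely.
Step 3 — 13 and 23 days from 2022-09-15 (when the filing fee is paid) are 2022-09-28 and 2022-10-08 respectively; done 2022-10-07, which is between those dates.
Step 4 — 14 and 56 days from 2022-10-07 (when the record is requested) are 2022-10-21 and 2022-12-02 respectively; done 2022-12-06 — 4 days after the window closed.
The procedure was therefore not followed at step 4.

No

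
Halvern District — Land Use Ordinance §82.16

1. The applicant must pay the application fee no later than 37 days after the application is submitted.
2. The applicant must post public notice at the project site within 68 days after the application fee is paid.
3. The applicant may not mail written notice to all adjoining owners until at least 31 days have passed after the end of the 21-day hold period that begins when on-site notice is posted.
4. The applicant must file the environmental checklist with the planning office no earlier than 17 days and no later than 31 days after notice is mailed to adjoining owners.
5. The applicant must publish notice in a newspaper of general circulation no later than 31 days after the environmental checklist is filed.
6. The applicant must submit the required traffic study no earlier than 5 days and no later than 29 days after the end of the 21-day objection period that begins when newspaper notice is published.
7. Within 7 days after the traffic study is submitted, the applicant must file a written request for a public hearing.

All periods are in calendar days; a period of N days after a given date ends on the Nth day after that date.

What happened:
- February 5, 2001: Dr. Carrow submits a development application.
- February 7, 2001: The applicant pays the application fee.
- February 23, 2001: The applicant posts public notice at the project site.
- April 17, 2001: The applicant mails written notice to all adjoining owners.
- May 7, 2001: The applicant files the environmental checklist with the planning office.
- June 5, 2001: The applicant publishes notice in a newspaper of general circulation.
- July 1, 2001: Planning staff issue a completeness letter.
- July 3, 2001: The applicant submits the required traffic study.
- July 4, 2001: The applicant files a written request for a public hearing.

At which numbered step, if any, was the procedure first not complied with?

None — every step was satisfied

Step 1 — counting 37 days from February 5, 2001 (when the application is submitted) gives a deadline of March 14, 2001; completed February 7, 2001, before the deadline.
Step 2 — counting 68 days from February 7, 2001 (when the application fee is paid) gives a deadline of April 16, 2001; completed February 23, 2001, before the deadline.
Step 3 — must wait 31 days from March 16, 2001 (end of the 21-day hold period, which began when on-site notice is posted on February 23, 2001), so not before April 16, 2001; April 17, 2001 is on or after that date.
Step 4 — 17 and 31 days from April 17, 2001 (when notice is mailed to adjoining owners) are May 4, 2001 and May 18, 2001 respectively; May 7, 2001 falls inside that range.
Step 5 — counting 31 days from May 7, 2001 (when the environmental checklist is filed) gives a deadline of June 7, 2001; June 5, 2001 is within that limit.
Step 6 — 5 and 29 days from June 26, 2001 (end of the 21-day objection period, which began when newspaper notice is published on June 5, 2001) are July 1, 2001 and July 25, 2001 respectively; July 3, 2001 falls inside that range.
Step 7 — counting 7 days from July 3, 2001 (when the traffic study is submitted) gives a deadline of July 10, 2001; July 4, 2001 is within that limit.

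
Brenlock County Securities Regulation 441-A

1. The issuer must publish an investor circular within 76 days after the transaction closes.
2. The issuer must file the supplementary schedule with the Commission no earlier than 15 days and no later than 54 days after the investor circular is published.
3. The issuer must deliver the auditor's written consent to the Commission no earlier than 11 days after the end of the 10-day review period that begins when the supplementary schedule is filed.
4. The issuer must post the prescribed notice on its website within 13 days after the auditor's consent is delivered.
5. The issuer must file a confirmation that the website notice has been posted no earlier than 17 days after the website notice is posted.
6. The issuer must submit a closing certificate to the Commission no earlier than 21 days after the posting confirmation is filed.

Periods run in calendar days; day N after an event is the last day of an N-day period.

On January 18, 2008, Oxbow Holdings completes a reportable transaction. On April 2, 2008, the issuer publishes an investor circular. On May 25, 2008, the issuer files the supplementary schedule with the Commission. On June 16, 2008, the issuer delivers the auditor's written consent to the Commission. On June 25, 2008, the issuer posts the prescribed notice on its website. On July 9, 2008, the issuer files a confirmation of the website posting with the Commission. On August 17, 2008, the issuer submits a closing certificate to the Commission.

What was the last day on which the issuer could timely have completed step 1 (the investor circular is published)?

April 3, 2008

Step 1 runs from January 18, 2008, when the transaction closes. 76 days after January 18, 2008 is April 3, 2008.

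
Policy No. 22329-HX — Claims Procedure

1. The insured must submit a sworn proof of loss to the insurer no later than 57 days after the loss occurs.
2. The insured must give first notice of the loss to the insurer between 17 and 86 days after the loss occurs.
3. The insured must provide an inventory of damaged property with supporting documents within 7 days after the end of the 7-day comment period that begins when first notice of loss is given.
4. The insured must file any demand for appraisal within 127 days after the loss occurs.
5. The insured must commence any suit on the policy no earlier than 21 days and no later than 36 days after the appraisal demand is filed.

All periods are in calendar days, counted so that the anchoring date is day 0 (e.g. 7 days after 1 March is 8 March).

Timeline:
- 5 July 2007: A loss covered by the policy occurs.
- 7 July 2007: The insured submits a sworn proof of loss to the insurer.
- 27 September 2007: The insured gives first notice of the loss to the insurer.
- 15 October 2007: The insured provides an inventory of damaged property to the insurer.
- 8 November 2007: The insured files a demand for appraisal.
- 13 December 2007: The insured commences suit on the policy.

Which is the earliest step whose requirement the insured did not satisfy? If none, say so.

Step 1: 57 days after 5 July 2007 (when the loss occurs) is 31 August 2007; 7 July 2007 is within that limit.
Step 2: the window is 17–86 days after 5 July 2007 (when the loss occurs), so 22 July 2007 through 29 September 2007; done 27 September 2007 — within the window.
Step 3: 7 days after 4 October 2007 (end of the 7-day comment period, which began when first notice of loss is given on 27 September 2007) is 11 October 2007; 15 October 2007 misses that deadline by 4 days.
That is the first point of non-compliance.

Step 3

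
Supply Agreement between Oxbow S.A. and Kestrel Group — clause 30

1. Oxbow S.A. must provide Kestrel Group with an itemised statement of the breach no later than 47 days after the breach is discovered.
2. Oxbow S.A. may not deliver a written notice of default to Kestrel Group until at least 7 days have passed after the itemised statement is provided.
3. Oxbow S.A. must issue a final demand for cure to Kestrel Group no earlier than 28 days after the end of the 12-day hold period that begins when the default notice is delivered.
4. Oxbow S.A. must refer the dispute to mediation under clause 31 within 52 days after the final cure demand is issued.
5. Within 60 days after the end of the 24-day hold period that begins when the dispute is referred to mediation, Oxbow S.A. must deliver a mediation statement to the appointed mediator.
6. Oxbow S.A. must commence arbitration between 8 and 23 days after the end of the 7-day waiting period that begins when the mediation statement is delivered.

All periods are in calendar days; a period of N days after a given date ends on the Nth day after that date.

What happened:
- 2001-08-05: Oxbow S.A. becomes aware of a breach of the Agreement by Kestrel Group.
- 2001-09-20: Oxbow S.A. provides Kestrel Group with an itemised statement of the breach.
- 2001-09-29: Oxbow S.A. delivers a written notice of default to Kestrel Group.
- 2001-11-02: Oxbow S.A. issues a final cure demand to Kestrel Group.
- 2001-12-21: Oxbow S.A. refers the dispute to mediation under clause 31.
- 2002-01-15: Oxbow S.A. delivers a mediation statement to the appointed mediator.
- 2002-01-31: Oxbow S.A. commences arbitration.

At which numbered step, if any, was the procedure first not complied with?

(1) due by 2001-08-05 + 47 days = 2001-09-21; 2001-09-20 is within that limit.
(2) permitted from 2001-09-20 + 7 days = 2001-09-27 onward; done 2001-09-29 — permitted.
(3) permitted from 2001-10-11 + 28 days = 2001-11-08 onward; done 2001-11-02 — 6 days too early.

Step 3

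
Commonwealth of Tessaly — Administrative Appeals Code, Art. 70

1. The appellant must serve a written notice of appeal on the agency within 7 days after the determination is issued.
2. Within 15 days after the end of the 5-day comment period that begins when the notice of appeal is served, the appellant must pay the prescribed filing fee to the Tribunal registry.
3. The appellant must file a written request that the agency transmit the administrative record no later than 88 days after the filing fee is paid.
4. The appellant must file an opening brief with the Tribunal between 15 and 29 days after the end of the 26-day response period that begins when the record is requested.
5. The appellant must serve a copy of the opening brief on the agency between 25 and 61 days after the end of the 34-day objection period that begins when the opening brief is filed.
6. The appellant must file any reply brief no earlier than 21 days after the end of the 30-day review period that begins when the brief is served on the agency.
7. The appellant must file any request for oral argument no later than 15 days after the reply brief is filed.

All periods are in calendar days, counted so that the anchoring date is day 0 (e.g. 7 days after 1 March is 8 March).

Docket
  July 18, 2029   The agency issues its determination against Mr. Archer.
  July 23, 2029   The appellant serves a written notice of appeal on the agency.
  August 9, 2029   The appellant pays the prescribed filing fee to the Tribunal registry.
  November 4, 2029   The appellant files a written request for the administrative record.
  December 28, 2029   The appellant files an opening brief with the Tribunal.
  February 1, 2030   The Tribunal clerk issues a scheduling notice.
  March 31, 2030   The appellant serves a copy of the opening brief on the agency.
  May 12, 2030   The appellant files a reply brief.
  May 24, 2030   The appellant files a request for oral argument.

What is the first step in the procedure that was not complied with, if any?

Step 1: 7 days after July 18, 2029 (when the determination is issued) is July 25, 2029; completed July 23, 2029, before the deadline.
Step 2: 15 days after July 28, 2029 (end of the 5-day comment period, which began when the notice of appeal is served on July 23, 2029) is August 12, 2029; done August 9, 2029 — timely.
Step 3: 88 days after August 9, 2029 (when the filing fee is paid) is November 5, 2029; done November 4, 2029 — timely.
Step 4: the window is 15–29 days after November 30, 2029 (end of the 26-day response period, which began when the record is requested on November 4, 2029), so December 15, 2029 through December 29, 2029; done December 28, 2029, which is between those dates.
Step 5: the window is 25–61 days after January 31, 2030 (end of the 34-day objection period, which began when the opening brief is filed on December 28, 2029), so February 25, 2030 through April 2, 2030; done March 31, 2030 — within the window.
Step 6: the earliest permitted date is 21 days after April 30, 2030 (end of the 30-day review period, which began when the brief is served on the agency on March 31, 2030), i.e. May 21, 2030; done May 12, 2030 — 9 days too early.
The analysis stops there.

Step 6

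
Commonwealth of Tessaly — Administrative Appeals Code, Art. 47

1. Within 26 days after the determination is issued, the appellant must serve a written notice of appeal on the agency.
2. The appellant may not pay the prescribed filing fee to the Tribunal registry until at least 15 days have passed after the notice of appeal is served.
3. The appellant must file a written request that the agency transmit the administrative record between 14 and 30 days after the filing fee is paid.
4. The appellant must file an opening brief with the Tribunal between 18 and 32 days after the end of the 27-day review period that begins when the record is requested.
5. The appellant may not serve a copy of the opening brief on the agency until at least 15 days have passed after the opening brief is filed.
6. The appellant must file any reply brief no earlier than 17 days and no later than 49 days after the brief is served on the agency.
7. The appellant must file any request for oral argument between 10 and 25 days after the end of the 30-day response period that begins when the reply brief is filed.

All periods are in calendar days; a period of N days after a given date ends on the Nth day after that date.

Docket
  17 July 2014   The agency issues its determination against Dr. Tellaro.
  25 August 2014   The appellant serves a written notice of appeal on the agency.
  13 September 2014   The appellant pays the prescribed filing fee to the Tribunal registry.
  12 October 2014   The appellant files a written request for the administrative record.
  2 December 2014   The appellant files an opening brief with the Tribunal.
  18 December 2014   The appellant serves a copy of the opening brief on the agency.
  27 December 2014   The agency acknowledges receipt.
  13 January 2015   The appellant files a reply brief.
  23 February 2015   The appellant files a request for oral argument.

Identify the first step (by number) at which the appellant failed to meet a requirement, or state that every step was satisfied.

(1) due by 17 July 2014 + 26 days = 12 August 2014; 25 August 2014 misses that deadline by 13 days.

Step 1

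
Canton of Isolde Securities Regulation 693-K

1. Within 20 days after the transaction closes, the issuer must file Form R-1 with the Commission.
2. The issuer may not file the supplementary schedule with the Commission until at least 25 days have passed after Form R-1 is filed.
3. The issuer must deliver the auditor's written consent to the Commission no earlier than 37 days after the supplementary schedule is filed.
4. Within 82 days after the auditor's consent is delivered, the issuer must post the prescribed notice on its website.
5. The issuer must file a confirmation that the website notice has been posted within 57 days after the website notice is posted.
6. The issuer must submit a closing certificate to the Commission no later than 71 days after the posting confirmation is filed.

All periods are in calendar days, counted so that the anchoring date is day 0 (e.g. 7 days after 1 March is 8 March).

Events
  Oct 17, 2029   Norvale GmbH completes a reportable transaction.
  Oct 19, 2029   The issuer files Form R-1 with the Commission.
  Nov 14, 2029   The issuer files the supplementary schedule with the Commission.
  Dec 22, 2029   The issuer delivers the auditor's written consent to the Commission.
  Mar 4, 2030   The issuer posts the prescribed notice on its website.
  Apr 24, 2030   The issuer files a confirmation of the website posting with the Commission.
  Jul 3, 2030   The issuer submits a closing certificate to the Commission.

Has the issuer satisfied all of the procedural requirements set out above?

Step 1 — counting 20 days from Oct 17, 2029 (when the transaction closes) gives a deadline of Nov 6, 2029; completed Oct 19, 2029, before the deadline.
Step 2 — must wait 25 days from Oct 19, 2029 (when Form R-1 is filed), so not before Nov 13, 2029; Nov 14, 2029 is on or after that date.
Step 3 — must wait 37 days from Nov 14, 2029 (when the supplementary schedule is filed), so not before Dec 21, 2029; done Dec 22, 2029, after the minimum wait.
Step 4 — counting 82 days from Dec 22, 2029 (when the auditor's consent is delivered) gives a deadline of Mar 14, 2030; Mar 4, 2030 is within that limit.
Step 5 — counting 57 days from Mar 4, 2030 (when the website notice is posted) gives a deadline of Apr 30, 2030; Apr 24, 2030 is within that limit.
Step 6 — counting 71 days from Apr 24, 2030 (when the posting confirmation is filed) gives a deadline of Jul 4, 2030; done Jul 3, 2030 — timely.

Yes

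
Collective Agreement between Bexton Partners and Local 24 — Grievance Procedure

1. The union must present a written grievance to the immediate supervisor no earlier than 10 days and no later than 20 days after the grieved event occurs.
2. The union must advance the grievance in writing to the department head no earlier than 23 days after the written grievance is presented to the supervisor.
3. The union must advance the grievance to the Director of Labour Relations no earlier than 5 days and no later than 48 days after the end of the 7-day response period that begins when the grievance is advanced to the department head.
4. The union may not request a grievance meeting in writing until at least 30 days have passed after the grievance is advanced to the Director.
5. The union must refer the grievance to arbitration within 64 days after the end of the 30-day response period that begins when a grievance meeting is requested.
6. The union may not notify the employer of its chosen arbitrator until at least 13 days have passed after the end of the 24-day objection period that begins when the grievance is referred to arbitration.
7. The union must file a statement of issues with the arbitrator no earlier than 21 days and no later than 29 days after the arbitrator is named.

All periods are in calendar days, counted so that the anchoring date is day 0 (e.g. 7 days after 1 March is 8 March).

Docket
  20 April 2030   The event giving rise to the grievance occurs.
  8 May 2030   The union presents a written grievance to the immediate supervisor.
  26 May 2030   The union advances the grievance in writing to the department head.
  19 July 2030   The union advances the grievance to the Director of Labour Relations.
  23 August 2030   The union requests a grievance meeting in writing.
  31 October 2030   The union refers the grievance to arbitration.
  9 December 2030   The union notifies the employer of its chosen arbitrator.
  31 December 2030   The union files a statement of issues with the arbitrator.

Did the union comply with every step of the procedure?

Step 1: the window is 10–20 days after 20 April 2030 (when the grieved event occurs), so 30 April 2030 through 10 May 2030; done 8 May 2030, which is between those dates.
Step 2: the earliest permitted date is 23 days after 8 May 2030 (when the written grievance is presented to the supervisor), i.e. 31 May 2030; 26 May 2030 is 5 days before the earliest permitted date.
The procedure was therefore not followed at step 2.

No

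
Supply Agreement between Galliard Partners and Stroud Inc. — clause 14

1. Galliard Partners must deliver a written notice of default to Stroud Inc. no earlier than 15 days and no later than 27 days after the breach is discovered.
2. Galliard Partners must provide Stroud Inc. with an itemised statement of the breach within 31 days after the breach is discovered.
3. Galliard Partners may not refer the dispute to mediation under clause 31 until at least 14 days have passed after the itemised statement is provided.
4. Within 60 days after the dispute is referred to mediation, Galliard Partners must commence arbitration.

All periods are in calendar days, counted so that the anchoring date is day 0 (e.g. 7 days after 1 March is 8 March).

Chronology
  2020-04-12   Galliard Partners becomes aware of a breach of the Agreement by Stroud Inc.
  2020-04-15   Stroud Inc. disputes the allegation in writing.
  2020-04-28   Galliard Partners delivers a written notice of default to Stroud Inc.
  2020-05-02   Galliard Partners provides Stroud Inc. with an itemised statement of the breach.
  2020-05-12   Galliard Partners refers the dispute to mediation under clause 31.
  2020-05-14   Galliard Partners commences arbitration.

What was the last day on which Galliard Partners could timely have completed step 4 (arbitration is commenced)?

Step 4 runs from 2020-05-12, when the dispute is referred to mediation. 60 days after 2020-05-12 is 2020-07-11.

2020-07-11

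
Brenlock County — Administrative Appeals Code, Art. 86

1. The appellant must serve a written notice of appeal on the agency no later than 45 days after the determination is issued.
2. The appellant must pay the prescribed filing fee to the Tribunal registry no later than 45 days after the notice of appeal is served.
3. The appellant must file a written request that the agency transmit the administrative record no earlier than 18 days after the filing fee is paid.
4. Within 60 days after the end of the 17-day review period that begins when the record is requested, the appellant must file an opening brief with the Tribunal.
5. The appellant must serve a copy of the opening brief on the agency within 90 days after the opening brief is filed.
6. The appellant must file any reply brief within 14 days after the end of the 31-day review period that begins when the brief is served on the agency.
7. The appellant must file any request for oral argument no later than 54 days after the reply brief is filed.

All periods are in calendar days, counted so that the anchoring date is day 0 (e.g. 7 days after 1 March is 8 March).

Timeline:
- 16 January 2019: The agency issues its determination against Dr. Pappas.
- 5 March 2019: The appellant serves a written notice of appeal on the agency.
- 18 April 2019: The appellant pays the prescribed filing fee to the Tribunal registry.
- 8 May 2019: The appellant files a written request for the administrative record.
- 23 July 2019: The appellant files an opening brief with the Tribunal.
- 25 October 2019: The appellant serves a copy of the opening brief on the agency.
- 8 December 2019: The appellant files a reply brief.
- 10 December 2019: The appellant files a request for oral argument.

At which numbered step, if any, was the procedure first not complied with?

Step 1 — counting 45 days from 16 January 2019 (when the determination is issued) gives a deadline of 2 March 2019; done 5 March 2019 — 3 days late.
The analysis stops there.

Step 1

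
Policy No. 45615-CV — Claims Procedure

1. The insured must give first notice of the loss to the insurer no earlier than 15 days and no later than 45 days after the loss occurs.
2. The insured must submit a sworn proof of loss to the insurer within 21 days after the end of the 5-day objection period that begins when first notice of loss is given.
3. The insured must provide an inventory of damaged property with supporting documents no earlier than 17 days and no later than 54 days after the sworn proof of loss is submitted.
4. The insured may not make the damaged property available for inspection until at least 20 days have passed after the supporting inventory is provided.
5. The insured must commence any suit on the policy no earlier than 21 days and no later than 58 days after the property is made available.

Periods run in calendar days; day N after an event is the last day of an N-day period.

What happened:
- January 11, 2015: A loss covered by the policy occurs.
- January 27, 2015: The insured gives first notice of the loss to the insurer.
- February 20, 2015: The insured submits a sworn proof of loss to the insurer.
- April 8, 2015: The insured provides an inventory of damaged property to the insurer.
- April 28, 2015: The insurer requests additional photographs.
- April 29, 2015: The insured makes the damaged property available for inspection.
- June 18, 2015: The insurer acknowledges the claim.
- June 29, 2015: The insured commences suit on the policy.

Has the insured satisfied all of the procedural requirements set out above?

No

(1) the permitted window runs from January 11, 2015 + 15 = January 26, 2015 to January 11, 2015 + 45 = February 25, 2015; January 27, 2015 falls inside that range.
(2) due by February 1, 2015 + 21 days = February 22, 2015; completed February 20, 2015, before the deadline.
(3) the permitted window runs from February 20, 2015 + 17 = March 9, 2015 to February 20, 2015 + 54 = April 15, 2015; done April 8, 2015 — within the window.
(4) permitted from April 8, 2015 + 20 days = April 28, 2015 onward; done April 29, 2015, after the minimum wait.
(5) the permitted window runs from April 29, 2015 + 21 = May 20, 2015 to April 29, 2015 + 58 = June 26, 2015; June 29, 2015 is 3 days past the end of the window.
The procedure was therefore not followed at step 5.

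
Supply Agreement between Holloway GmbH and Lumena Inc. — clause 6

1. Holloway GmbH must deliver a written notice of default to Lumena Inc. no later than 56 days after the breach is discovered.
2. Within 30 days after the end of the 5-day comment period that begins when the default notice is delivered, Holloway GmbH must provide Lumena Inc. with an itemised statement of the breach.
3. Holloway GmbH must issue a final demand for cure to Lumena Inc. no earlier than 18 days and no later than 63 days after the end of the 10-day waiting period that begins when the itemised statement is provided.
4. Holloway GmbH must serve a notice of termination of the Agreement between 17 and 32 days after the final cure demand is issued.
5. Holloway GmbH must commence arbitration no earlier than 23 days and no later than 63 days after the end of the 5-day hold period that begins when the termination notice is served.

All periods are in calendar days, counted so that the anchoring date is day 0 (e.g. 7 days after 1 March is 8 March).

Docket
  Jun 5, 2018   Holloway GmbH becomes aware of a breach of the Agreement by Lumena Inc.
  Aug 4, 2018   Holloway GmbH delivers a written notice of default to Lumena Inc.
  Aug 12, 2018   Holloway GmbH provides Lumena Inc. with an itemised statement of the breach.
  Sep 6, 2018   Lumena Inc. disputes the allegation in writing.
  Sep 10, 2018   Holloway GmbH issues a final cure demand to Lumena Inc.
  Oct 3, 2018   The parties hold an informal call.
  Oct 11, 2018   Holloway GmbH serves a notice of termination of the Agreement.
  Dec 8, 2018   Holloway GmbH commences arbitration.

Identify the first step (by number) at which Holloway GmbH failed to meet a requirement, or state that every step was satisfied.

Step 1

(1) due by Jun 5, 2018 + 56 days = Jul 31, 2018; done Aug 4, 2018 — 4 days late.
The analysis stops there.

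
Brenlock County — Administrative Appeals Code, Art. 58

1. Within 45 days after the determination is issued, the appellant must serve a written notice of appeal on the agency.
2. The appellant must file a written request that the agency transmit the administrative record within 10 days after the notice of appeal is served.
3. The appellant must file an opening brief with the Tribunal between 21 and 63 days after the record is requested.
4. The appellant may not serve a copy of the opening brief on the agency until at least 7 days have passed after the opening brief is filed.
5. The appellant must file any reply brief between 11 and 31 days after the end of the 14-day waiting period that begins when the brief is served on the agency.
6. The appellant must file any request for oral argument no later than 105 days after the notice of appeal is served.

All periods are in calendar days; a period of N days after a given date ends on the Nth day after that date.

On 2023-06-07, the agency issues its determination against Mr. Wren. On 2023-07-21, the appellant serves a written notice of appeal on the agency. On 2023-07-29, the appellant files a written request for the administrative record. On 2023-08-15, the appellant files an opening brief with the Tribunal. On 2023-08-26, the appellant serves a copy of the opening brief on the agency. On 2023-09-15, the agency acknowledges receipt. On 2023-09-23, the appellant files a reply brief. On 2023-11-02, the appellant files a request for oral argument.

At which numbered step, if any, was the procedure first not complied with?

(1) due by 2023-06-07 + 45 days = 2023-07-22; done 2023-07-21 — timely.
(2) due by 2023-07-21 + 10 days = 2023-07-31; done 2023-07-29 — timely.
(3) the permitted window runs from 2023-07-29 + 21 = 2023-08-19 to 2023-07-29 + 63 = 2023-09-30; done 2023-08-15 — 4 days before the window opened.

Step 3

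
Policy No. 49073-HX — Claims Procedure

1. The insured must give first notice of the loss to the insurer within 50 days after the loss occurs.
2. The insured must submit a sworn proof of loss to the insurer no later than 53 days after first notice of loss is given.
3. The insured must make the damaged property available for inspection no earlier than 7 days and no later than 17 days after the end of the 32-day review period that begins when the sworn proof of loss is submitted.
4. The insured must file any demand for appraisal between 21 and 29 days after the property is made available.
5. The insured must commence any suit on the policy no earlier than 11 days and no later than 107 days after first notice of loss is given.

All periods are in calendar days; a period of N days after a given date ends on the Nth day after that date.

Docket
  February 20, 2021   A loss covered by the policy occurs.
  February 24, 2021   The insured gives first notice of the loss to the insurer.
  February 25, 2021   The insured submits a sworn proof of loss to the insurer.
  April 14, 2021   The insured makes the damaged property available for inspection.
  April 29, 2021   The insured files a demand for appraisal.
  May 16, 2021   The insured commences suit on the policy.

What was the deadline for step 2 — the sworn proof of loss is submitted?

April 18, 2021

Step 2 runs from February 24, 2021, when first notice of loss is given. 53 days after February 24, 2021 is April 18, 2021.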